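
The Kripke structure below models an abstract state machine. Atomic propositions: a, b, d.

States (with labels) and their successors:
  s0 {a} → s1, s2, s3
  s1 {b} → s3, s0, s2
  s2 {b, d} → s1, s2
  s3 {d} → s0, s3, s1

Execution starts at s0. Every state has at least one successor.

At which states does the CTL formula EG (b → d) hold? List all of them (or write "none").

{s0, s2, s3}

States satisfying b → d: {s0, s2, s3}.
States satisfying EG (b → d): {s0, s2, s3}.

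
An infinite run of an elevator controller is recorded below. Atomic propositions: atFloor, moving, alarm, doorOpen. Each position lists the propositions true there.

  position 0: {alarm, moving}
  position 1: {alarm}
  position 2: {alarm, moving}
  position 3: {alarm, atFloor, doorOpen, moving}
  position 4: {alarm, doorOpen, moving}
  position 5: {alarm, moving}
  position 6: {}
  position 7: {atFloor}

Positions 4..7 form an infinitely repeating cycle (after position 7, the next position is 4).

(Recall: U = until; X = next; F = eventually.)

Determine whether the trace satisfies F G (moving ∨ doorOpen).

G (moving ∨ doorOpen) is false at every position 0..7, so it never becomes true and F G (moving ∨ doorOpen) fails.

No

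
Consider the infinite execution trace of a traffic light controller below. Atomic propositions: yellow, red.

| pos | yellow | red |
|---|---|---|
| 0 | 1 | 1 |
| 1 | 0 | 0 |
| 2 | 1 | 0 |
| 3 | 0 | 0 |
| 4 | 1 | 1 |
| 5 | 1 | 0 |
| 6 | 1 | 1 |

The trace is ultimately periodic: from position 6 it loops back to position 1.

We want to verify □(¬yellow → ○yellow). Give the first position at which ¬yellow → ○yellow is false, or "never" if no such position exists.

¬yellow → ○yellow holds at every position 0..6, and those are all the positions the trace ever visits, so the invariant □(¬yellow → ○yellow) is never violated.

never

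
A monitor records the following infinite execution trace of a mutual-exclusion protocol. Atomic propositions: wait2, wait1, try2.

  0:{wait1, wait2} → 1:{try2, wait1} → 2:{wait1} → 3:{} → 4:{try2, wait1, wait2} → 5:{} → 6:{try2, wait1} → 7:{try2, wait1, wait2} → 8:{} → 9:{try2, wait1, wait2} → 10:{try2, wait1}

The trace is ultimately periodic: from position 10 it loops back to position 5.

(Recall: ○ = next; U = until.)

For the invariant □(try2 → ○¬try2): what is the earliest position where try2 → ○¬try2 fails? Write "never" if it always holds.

6

Check try2 → ○¬try2 at each position in order: 0 ✓, 1 ✓, 2 ✓, 3 ✓, 4 ✓, 5 ✓.
At position 6 the labels are {try2, wait1} and the next position 7 has {try2, wait1, wait2}, so try2 → ○¬try2 is false there. This is the first violation.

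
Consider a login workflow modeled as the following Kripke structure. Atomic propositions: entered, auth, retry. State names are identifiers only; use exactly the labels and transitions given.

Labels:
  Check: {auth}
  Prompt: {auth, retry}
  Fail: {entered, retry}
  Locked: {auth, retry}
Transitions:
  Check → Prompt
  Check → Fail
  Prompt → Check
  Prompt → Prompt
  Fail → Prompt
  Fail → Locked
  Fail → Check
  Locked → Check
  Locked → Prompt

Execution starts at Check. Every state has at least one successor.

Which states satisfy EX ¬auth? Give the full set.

States satisfying ¬auth: {Fail}.
States satisfying EX ¬auth: {Check}.

{Check}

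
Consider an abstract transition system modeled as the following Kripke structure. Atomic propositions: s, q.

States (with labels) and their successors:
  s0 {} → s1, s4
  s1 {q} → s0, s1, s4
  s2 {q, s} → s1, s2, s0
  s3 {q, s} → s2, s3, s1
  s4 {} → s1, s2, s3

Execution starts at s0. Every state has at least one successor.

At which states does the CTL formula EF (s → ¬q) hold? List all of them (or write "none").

{s0, s1, s2, s3, s4}

States satisfying s → ¬q: {s0, s1, s4}.
States satisfying EF (s → ¬q): {s0, s1, s2, s3, s4}.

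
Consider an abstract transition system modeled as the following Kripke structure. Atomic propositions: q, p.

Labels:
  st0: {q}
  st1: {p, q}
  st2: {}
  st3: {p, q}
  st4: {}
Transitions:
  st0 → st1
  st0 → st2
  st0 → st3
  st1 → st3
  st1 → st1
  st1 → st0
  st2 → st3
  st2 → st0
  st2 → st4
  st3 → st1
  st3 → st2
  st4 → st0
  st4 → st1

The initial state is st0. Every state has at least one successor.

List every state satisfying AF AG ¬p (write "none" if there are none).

States satisfying AG ¬p: ∅.
States satisfying AF AG ¬p: ∅.

none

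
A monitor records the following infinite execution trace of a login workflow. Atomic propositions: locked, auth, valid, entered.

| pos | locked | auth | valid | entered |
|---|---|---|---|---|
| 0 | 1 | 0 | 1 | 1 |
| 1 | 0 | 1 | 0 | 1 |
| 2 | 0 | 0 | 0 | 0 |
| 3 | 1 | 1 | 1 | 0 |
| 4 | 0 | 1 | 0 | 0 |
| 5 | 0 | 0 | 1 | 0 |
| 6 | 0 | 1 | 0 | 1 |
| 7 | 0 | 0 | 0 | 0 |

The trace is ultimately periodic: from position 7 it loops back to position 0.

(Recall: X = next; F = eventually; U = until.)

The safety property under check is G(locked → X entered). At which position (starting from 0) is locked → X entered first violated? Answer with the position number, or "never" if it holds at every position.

3

Check locked → X entered at each position in order: 0 ✓, 1 ✓, 2 ✓.
At position 3 the labels are {auth, locked, valid} and the next position 4 has {auth}, so locked → X entered is false there. This is the first violation.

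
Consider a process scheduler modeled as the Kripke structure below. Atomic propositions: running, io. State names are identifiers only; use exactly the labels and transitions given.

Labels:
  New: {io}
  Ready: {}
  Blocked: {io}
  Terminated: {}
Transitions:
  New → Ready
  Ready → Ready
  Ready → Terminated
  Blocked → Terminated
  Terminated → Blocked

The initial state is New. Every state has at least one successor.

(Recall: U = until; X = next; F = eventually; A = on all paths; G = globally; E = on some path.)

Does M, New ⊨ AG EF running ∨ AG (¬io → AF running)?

States satisfying EF running: ∅.
States satisfying AG EF running: ∅.
States satisfying ¬io → AF running: {New, Blocked}.
States satisfying AG (¬io → AF running): ∅.
States satisfying AG EF running ∨ AG (¬io → AF running): ∅.
New ∉ Sat(AG EF running ∨ AG (¬io → AF running)).

No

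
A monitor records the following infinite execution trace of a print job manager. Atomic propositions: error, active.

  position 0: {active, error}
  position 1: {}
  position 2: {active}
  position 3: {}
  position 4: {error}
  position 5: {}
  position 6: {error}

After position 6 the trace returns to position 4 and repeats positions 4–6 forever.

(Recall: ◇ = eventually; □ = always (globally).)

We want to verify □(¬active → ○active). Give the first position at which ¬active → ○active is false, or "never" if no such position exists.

3

Check ¬active → ○active at each position in order: 0 ✓, 1 ✓, 2 ✓.
At position 3 the labels are {} and the next position 4 has {error}, so ¬active → ○active is false there. This is the first violation.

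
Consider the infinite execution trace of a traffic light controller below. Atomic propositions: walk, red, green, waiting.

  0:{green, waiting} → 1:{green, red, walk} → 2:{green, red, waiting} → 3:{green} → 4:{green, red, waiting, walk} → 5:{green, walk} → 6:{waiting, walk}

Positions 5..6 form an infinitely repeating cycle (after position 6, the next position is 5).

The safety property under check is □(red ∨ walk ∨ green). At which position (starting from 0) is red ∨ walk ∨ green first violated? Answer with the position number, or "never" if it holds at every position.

red ∨ walk ∨ green holds at every position 0..6, and those are all the positions the trace ever visits, so the invariant □(red ∨ walk ∨ green) is never violated.

never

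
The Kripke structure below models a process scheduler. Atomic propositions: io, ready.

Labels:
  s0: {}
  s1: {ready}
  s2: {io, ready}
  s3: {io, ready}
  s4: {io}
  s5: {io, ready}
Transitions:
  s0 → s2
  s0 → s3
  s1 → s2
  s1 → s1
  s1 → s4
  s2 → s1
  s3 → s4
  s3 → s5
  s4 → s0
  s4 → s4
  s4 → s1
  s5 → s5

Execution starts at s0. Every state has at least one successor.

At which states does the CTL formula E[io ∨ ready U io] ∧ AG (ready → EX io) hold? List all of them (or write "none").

{s5}

States satisfying io ∨ ready: {s1, s2, s3, s4, s5}.
States satisfying io: {s2, s3, s4, s5}.
States satisfying E[io ∨ ready U io]: {s1, s2, s3, s4, s5}.
States satisfying ready → EX io: {s0, s1, s3, s4, s5}.
States satisfying AG (ready → EX io): {s5}.
States satisfying E[io ∨ ready U io] ∧ AG (ready → EX io): {s5}.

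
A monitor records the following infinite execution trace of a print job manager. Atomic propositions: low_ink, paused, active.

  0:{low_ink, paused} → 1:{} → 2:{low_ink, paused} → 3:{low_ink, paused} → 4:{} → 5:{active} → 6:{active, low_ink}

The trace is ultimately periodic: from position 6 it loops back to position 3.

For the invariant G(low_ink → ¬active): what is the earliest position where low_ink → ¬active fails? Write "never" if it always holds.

6

Check low_ink → ¬active at each position in order: 0 ✓, 1 ✓, 2 ✓, 3 ✓, 4 ✓, 5 ✓.
At position 6 the labels are {active, low_ink}, so low_ink → ¬active is false there. This is the first violation.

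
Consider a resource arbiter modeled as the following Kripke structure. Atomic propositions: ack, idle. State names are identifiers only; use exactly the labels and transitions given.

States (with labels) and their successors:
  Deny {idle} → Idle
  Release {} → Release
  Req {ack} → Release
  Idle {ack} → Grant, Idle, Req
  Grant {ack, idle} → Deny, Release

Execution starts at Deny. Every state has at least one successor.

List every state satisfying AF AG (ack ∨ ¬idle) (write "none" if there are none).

{Release, Req}

States satisfying AG (ack ∨ ¬idle): {Release, Req}.
States satisfying AF AG (ack ∨ ¬idle): {Release, Req}.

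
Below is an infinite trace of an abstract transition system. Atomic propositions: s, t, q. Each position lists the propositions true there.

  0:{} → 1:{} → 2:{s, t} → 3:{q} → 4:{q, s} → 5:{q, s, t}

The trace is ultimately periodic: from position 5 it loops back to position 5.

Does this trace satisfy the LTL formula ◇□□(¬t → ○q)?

□□(¬t → ○q) holds at position 2, which is reachable from 0, so ◇□□(¬t → ○q) holds.

Holds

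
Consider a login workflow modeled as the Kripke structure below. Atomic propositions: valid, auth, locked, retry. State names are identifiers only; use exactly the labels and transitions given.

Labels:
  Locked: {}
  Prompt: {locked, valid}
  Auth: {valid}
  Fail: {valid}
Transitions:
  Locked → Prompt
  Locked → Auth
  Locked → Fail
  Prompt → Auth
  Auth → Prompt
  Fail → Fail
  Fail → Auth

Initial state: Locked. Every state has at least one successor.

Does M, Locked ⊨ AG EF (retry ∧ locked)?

States satisfying EF (retry ∧ locked): ∅.
States satisfying AG EF (retry ∧ locked): ∅.
Auth is reachable from Locked and violates EF (retry ∧ locked), so AG fails at Locked.
Locked ∉ Sat(AG EF (retry ∧ locked)).

Violated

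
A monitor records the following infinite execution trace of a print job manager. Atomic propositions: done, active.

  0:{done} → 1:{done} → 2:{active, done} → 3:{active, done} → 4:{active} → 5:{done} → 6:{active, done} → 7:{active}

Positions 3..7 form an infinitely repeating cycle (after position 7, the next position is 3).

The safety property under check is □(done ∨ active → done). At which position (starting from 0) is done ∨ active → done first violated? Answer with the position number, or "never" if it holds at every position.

Check done ∨ active → done at each position in order: 0 ✓, 1 ✓, 2 ✓, 3 ✓.
At position 4 the labels are {active}, so done ∨ active → done is false there. This is the first violation.

4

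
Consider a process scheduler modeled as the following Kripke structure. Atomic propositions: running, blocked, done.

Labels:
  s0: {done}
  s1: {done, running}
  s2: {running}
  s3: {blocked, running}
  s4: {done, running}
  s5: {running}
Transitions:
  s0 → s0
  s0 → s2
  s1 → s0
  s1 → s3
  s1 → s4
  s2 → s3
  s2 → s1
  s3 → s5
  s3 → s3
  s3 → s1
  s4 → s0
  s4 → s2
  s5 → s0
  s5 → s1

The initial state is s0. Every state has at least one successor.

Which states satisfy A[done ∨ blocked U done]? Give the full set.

{s0, s1, s4}

States satisfying done ∨ blocked: {s0, s1, s3, s4}.
States satisfying done: {s0, s1, s4}.
States satisfying A[done ∨ blocked U done]: {s0, s1, s4}.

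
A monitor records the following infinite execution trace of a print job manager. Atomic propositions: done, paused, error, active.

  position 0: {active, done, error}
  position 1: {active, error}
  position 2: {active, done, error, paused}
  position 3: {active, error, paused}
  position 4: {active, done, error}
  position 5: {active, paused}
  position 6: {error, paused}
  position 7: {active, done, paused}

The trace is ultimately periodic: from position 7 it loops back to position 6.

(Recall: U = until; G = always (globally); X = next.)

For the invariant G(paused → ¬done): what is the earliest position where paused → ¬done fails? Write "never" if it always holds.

Check paused → ¬done at each position in order: 0 ✓, 1 ✓.
At position 2 the labels are {active, done, error, paused}, so paused → ¬done is false there. This is the first violation.

2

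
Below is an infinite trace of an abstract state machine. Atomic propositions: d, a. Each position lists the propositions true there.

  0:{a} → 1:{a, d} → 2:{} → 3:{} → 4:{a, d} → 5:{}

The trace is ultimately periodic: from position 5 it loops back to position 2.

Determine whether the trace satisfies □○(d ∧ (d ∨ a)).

○(d ∧ (d ∨ a)) must hold at every position from 0 onward. It fails at position 1, so □○(d ∧ (d ∨ a)) is false.

Violated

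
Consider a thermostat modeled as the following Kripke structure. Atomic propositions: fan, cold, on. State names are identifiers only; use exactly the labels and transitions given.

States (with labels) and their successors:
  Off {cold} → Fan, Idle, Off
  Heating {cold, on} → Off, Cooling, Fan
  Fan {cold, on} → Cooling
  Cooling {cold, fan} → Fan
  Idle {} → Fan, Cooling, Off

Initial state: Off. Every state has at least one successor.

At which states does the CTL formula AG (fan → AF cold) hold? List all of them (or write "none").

States satisfying fan → AF cold: {Off, Heating, Fan, Cooling, Idle}.
States satisfying AG (fan → AF cold): {Off, Heating, Fan, Cooling, Idle}.

{Off, Heating, Fan, Cooling, Idle}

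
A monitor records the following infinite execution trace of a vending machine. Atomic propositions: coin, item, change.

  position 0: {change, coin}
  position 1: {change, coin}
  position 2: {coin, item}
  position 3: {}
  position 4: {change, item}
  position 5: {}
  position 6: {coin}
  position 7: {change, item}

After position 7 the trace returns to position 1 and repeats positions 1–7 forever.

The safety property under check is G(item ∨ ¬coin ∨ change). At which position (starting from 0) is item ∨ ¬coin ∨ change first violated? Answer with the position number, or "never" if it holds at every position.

Check item ∨ ¬coin ∨ change at each position in order: 0 ✓, 1 ✓, 2 ✓, 3 ✓, 4 ✓, 5 ✓.
At position 6 the labels are {coin}, so item ∨ ¬coin ∨ change is false there. This is the first violation.

6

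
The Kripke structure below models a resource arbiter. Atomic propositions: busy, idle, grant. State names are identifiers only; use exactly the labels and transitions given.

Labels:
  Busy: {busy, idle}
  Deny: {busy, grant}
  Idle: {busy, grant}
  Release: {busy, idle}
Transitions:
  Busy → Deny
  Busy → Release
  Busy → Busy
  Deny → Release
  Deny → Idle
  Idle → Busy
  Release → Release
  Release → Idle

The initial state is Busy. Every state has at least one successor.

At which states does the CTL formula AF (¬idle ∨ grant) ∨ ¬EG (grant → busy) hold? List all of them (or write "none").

States satisfying ¬idle ∨ grant: {Deny, Idle}.
States satisfying AF (¬idle ∨ grant): {Deny, Idle}.
States satisfying grant → busy: {Busy, Deny, Idle, Release}.
States satisfying EG (grant → busy): {Busy, Deny, Idle, Release}.
States satisfying ¬EG (grant → busy): ∅.
States satisfying AF (¬idle ∨ grant) ∨ ¬EG (grant → busy): {Deny, Idle}.

{Deny, Idle}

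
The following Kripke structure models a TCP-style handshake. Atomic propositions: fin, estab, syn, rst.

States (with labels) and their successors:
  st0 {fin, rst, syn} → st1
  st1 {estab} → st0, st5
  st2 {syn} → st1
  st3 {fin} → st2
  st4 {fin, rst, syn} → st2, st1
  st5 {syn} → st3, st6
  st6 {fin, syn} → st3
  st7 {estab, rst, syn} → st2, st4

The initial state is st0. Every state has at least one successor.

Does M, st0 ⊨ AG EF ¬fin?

States satisfying EF ¬fin: {st0, st1, st2, st3, st4, st5, st6, st7}.
States satisfying AG EF ¬fin: {st0, st1, st2, st3, st4, st5, st6, st7}.
Every state reachable from st0 satisfies EF ¬fin.
st0 ∈ Sat(AG EF ¬fin).

Holds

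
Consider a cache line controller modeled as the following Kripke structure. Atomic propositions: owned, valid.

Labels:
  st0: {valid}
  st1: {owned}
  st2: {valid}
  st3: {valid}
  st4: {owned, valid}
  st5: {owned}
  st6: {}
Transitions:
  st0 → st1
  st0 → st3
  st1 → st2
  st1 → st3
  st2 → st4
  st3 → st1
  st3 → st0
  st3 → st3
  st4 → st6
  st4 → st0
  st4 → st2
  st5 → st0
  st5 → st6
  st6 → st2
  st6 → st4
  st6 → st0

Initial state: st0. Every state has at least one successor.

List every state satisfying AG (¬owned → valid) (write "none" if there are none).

States satisfying ¬owned → valid: {st0, st1, st2, st3, st4, st5}.
States satisfying AG (¬owned → valid): ∅.

none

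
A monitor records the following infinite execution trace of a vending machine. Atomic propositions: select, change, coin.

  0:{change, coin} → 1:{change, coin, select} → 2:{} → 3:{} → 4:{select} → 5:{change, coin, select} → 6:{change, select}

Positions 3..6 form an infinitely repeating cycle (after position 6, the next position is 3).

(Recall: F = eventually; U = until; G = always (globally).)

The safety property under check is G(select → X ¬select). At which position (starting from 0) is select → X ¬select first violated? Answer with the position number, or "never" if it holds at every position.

Check select → X ¬select at each position in order: 0 ✓, 1 ✓, 2 ✓, 3 ✓.
At position 4 the labels are {select} and the next position 5 has {change, coin, select}, so select → X ¬select is false there. This is the first violation.

4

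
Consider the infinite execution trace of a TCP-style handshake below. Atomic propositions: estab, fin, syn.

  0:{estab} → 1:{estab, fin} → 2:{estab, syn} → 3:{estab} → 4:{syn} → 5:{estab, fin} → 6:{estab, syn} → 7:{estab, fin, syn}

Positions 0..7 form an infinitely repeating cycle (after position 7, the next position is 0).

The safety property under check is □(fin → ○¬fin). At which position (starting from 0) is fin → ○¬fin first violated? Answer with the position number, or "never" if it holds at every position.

never

fin → ○¬fin holds at every position 0..7, and those are all the positions the trace ever visits, so the invariant □(fin → ○¬fin) is never violated.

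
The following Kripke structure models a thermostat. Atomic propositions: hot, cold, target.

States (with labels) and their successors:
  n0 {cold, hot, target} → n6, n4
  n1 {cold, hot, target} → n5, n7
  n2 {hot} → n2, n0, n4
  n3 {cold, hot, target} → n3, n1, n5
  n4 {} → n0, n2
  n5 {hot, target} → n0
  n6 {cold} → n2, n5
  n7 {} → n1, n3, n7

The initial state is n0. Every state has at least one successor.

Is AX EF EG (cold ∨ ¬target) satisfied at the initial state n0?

Yes

States satisfying EF EG (cold ∨ ¬target): {n0, n1, n2, n3, n4, n5, n6, n7}.
States satisfying AX EF EG (cold ∨ ¬target): {n0, n1, n2, n3, n4, n5, n6, n7}.
n0 ∈ Sat(AX EF EG (cold ∨ ¬target)).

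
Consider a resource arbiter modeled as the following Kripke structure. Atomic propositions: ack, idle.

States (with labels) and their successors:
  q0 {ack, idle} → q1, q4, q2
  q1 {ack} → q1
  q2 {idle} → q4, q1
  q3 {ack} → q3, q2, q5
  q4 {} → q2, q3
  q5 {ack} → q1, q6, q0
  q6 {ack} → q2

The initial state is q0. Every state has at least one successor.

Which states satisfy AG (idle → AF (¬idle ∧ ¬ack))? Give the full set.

{q1}

States satisfying idle → AF (¬idle ∧ ¬ack): {q1, q3, q4, q5, q6}.
States satisfying AG (idle → AF (¬idle ∧ ¬ack)): {q1}.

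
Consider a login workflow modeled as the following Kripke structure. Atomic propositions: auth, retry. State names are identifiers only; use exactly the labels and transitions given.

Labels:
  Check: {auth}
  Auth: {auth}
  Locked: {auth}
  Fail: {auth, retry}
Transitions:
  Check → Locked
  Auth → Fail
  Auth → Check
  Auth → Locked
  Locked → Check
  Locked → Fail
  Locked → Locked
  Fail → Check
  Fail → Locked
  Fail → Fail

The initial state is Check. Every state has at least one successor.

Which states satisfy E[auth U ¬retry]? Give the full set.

States satisfying auth: {Check, Auth, Locked, Fail}.
States satisfying ¬retry: {Check, Auth, Locked}.
States satisfying E[auth U ¬retry]: {Check, Auth, Locked, Fail}.

{Check, Auth, Locked, Fail}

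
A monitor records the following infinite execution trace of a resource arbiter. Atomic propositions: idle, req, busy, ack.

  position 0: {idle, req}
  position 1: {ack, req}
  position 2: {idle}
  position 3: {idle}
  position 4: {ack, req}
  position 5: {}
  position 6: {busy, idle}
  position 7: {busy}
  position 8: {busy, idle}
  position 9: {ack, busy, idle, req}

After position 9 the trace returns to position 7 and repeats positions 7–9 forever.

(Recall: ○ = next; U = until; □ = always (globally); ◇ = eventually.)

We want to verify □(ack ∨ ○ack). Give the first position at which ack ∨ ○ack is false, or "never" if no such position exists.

2

Check ack ∨ ○ack at each position in order: 0 ✓, 1 ✓.
At position 2 the labels are {idle} and the next position 3 has {idle}, so ack ∨ ○ack is false there. This is the first violation.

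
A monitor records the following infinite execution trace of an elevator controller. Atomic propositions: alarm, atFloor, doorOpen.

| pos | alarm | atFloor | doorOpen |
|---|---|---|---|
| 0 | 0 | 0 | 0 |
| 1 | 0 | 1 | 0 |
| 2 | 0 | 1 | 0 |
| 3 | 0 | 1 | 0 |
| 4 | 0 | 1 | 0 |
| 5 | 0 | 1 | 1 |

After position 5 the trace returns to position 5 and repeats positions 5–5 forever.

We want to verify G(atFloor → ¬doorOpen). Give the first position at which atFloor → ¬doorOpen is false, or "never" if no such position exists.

5

Check atFloor → ¬doorOpen at each position in order: 0 ✓, 1 ✓, 2 ✓, 3 ✓, 4 ✓.
At position 5 the labels are {atFloor, doorOpen}, so atFloor → ¬doorOpen is false there. This is the first violation.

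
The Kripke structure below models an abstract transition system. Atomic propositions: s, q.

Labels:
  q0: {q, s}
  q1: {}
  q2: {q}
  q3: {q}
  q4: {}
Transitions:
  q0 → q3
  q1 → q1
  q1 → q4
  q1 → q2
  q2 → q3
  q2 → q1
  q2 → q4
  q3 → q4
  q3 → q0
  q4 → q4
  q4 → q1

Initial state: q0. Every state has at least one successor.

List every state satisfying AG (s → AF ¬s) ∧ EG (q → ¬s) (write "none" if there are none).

States satisfying s → AF ¬s: {q0, q1, q2, q3, q4}.
States satisfying AG (s → AF ¬s): {q0, q1, q2, q3, q4}.
States satisfying q → ¬s: {q1, q2, q3, q4}.
States satisfying EG (q → ¬s): {q1, q2, q3, q4}.
States satisfying AG (s → AF ¬s) ∧ EG (q → ¬s): {q1, q2, q3, q4}.

{q1, q2, q3, q4}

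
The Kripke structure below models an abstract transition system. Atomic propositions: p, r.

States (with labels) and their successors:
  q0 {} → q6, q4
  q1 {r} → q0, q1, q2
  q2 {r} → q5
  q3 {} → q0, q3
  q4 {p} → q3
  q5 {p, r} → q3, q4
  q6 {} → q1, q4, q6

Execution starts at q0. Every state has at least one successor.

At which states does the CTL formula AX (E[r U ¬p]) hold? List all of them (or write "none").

{q1, q2, q3, q4}

States satisfying E[r U ¬p]: {q0, q1, q2, q3, q5, q6}.
States satisfying AX (E[r U ¬p]): {q1, q2, q3, q4}.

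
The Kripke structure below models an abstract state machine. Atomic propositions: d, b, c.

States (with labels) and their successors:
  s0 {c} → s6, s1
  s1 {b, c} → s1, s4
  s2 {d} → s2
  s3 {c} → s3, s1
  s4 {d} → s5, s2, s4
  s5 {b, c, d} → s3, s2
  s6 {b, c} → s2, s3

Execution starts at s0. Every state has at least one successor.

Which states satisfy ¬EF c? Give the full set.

States satisfying c: {s0, s1, s3, s5, s6}.
States satisfying EF c: {s0, s1, s3, s4, s5, s6}.
States satisfying ¬EF c: {s2}.

{s2}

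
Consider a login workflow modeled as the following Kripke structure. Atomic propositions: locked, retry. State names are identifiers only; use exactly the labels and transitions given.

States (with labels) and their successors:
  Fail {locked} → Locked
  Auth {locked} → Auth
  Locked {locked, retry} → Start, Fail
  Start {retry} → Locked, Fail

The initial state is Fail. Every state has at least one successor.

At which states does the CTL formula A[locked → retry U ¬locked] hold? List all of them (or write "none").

{Start}

States satisfying locked → retry: {Locked, Start}.
States satisfying ¬locked: {Start}.
States satisfying A[locked → retry U ¬locked]: {Start}.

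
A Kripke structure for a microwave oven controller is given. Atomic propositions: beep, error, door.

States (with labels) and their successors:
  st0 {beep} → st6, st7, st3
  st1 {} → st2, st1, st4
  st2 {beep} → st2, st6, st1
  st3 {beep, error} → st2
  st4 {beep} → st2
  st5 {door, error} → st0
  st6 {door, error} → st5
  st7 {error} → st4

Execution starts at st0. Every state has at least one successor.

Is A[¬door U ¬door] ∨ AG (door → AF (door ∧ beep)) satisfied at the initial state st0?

States satisfying ¬door: {st0, st1, st2, st3, st4, st7}.
States satisfying A[¬door U ¬door]: {st0, st1, st2, st3, st4, st7}.
States satisfying door → AF (door ∧ beep): {st0, st1, st2, st3, st4, st7}.
States satisfying AG (door → AF (door ∧ beep)): ∅.
States satisfying A[¬door U ¬door] ∨ AG (door → AF (door ∧ beep)): {st0, st1, st2, st3, st4, st7}.
st0 ∈ Sat(A[¬door U ¬door] ∨ AG (door → AF (door ∧ beep))).

Holds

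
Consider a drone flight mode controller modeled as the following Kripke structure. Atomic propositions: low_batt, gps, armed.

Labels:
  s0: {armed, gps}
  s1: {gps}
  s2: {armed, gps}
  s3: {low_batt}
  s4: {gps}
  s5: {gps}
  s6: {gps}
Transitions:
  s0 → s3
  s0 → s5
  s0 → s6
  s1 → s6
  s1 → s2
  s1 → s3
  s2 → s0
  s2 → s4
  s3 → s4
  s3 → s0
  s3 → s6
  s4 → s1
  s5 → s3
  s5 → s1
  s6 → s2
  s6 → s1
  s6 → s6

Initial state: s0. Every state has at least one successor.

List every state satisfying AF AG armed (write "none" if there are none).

States satisfying AG armed: ∅.
States satisfying AF AG armed: ∅.

none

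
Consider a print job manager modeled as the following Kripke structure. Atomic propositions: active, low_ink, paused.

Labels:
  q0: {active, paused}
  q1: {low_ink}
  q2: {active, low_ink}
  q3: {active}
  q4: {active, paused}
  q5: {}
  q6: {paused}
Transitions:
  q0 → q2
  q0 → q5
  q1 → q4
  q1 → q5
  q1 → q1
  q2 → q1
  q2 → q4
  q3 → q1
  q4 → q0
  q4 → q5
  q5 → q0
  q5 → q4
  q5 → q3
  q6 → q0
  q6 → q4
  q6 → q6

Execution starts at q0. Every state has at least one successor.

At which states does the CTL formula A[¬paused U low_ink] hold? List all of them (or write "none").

States satisfying ¬paused: {q1, q2, q3, q5}.
States satisfying low_ink: {q1, q2}.
States satisfying A[¬paused U low_ink]: {q1, q2, q3}.

{q1, q2, q3}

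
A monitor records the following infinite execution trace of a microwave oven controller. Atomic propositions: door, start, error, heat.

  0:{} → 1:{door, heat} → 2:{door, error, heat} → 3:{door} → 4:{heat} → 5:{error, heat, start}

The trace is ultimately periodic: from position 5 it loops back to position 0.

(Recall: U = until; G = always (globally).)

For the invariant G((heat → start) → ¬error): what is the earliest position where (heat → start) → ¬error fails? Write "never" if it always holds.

5

Check (heat → start) → ¬error at each position in order: 0 ✓, 1 ✓, 2 ✓, 3 ✓, 4 ✓.
At position 5 the labels are {error, heat, start}, so (heat → start) → ¬error is false there. This is the first violation.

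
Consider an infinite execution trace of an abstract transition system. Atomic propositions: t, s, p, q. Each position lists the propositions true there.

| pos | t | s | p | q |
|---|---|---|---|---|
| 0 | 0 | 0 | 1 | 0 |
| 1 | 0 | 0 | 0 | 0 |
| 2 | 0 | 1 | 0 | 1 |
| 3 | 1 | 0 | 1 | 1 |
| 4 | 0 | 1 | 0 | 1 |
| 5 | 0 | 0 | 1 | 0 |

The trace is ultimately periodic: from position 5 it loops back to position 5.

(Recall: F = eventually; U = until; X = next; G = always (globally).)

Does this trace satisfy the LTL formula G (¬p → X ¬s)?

No

¬p → X ¬s must hold at every position from 0 onward. It fails at position 1, so G (¬p → X ¬s) is false.
Positions where ¬p holds: 1, 2, 4.
Check X ¬s at each: 1→fails, 2→ok, 4→ok.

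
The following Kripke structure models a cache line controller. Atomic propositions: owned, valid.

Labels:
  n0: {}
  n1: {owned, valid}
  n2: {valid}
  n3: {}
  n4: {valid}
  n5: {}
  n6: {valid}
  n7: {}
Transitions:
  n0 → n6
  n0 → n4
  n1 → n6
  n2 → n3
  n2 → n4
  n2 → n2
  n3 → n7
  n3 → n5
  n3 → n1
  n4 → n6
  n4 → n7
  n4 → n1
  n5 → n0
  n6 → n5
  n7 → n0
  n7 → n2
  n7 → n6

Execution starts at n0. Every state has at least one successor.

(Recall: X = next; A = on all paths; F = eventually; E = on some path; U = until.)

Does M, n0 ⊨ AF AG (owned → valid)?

States satisfying AG (owned → valid): {n0, n1, n2, n3, n4, n5, n6, n7}.
States satisfying AF AG (owned → valid): {n0, n1, n2, n3, n4, n5, n6, n7}.
n0 ∈ Sat(AF AG (owned → valid)).

Satisfied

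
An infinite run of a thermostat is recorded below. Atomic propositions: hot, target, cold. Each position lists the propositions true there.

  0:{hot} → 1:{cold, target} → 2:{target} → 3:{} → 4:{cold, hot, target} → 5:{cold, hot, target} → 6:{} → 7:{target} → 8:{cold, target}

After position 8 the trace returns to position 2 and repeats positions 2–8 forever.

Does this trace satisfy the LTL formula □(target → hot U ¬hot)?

target → hot U ¬hot holds at every position 0..8, and those are all positions ever visited, so □(target → hot U ¬hot) holds.
Positions where target holds: 1, 2, 4, 5, 7, 8.
Check hot U ¬hot at each: 1→ok, 2→ok, 4→ok, 5→ok, 7→ok, 8→ok.

Holds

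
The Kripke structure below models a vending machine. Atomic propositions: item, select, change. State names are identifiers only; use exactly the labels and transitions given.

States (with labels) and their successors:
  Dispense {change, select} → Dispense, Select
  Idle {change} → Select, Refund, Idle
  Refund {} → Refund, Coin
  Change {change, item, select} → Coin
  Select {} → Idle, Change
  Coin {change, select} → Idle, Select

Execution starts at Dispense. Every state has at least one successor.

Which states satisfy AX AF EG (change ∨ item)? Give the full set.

States satisfying AF EG (change ∨ item): {Dispense, Idle, Change, Select, Coin}.
States satisfying AX AF EG (change ∨ item): {Dispense, Change, Select, Coin}.

{Dispense, Change, Select, Coin}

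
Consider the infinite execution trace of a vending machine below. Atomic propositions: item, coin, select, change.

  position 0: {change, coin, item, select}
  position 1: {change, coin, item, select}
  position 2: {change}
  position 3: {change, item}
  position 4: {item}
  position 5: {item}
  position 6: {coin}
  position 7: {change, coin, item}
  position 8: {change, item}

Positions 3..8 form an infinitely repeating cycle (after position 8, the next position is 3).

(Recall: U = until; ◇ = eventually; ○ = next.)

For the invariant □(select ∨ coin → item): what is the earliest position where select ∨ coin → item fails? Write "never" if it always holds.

6

Check select ∨ coin → item at each position in order: 0 ✓, 1 ✓, 2 ✓, 3 ✓, 4 ✓, 5 ✓.
At position 6 the labels are {coin}, so select ∨ coin → item is false there. This is the first violation.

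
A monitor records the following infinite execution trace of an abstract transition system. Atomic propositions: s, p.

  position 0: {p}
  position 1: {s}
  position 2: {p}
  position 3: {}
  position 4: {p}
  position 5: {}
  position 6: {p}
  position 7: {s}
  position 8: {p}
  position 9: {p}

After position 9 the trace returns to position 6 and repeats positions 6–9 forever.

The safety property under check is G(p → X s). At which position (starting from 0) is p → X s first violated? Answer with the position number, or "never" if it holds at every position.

2

Check p → X s at each position in order: 0 ✓, 1 ✓.
At position 2 the labels are {p} and the next position 3 has {}, so p → X s is false there. This is the first violation.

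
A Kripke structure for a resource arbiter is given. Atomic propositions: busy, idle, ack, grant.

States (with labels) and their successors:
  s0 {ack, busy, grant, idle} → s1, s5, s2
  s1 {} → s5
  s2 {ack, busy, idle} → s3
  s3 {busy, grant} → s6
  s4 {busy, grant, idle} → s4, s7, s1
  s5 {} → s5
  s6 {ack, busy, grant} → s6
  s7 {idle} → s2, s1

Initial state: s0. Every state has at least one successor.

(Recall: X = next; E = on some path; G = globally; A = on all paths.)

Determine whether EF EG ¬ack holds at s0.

States satisfying EG ¬ack: {s1, s4, s5, s7}.
States satisfying EF EG ¬ack: {s0, s1, s4, s5, s7}.
Some path from s0 reaches a state where EG ¬ack holds.
s0 ∈ Sat(EF EG ¬ack).

Satisfied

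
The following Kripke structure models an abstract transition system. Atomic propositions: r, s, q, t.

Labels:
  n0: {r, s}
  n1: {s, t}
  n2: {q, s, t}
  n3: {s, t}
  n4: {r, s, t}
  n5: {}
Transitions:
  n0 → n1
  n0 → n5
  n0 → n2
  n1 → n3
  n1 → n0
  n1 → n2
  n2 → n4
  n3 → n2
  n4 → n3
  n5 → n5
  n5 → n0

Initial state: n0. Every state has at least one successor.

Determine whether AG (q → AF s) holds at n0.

Holds

States satisfying q → AF s: {n0, n1, n2, n3, n4, n5}.
States satisfying AG (q → AF s): {n0, n1, n2, n3, n4, n5}.
Every state reachable from n0 satisfies q → AF s.
n0 ∈ Sat(AG (q → AF s)).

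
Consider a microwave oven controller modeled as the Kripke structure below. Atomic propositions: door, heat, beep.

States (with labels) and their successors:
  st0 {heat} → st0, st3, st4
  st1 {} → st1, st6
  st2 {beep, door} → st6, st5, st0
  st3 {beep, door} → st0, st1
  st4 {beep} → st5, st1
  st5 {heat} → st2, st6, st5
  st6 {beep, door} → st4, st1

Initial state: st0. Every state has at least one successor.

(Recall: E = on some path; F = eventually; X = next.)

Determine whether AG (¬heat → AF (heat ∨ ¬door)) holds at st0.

Yes

States satisfying ¬heat → AF (heat ∨ ¬door): {st0, st1, st2, st3, st4, st5, st6}.
States satisfying AG (¬heat → AF (heat ∨ ¬door)): {st0, st1, st2, st3, st4, st5, st6}.
Every state reachable from st0 satisfies ¬heat → AF (heat ∨ ¬door).
st0 ∈ Sat(AG (¬heat → AF (heat ∨ ¬door))).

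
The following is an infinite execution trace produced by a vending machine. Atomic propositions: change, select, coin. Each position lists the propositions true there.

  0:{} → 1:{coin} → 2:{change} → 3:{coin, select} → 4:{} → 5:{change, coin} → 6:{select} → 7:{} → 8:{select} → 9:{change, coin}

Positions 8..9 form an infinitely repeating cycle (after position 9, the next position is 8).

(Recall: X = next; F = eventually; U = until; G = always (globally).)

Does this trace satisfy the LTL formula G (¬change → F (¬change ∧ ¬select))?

Violated

¬change → F (¬change ∧ ¬select) must hold at every position from 0 onward. It fails at position 8, so G (¬change → F (¬change ∧ ¬select)) is false.
Positions where ¬change holds: 0, 1, 3, 4, 6, 7, 8.
Check F (¬change ∧ ¬select) at each: 0→ok, 1→ok, 3→ok, 4→ok, 6→ok, 7→ok, 8→fails.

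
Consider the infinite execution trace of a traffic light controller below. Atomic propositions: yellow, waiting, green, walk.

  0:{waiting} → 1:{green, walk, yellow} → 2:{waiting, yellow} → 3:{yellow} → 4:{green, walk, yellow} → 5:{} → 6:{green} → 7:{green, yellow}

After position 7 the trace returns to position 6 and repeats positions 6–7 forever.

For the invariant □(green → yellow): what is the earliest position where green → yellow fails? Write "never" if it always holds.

Check green → yellow at each position in order: 0 ✓, 1 ✓, 2 ✓, 3 ✓, 4 ✓, 5 ✓.
At position 6 the labels are {green}, so green → yellow is false there. This is the first violation.

6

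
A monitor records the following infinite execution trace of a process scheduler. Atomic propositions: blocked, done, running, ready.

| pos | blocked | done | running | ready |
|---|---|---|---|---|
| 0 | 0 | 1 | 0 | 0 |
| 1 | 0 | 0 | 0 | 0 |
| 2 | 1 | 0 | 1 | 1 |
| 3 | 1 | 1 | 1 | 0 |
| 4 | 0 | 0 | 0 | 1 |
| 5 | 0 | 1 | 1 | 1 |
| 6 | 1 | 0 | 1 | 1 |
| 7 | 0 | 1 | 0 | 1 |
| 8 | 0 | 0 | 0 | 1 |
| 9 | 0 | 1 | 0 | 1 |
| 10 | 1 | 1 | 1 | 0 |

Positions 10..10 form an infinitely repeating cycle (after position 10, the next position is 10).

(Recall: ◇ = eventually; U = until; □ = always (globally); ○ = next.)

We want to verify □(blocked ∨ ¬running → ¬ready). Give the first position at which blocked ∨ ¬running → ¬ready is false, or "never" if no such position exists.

Check blocked ∨ ¬running → ¬ready at each position in order: 0 ✓, 1 ✓.
At position 2 the labels are {blocked, ready, running}, so blocked ∨ ¬running → ¬ready is false there. This is the first violation.

2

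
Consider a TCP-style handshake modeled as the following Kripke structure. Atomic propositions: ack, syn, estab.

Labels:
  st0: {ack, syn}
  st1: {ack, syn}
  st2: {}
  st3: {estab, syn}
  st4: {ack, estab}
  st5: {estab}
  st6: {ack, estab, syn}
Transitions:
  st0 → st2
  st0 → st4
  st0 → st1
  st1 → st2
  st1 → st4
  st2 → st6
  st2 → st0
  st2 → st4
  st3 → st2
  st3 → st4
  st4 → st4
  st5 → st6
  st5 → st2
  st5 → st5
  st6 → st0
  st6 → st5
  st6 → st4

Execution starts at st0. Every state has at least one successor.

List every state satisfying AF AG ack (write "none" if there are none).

States satisfying AG ack: {st4}.
States satisfying AF AG ack: {st4}.

{st4}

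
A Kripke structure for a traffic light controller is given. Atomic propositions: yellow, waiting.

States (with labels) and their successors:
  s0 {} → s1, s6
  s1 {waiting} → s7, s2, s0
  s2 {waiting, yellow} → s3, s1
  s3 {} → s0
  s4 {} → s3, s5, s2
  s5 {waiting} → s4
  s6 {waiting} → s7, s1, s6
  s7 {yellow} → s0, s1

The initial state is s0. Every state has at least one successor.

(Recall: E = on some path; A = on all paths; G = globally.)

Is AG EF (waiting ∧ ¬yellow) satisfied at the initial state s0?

Yes

States satisfying EF (waiting ∧ ¬yellow): {s0, s1, s2, s3, s4, s5, s6, s7}.
States satisfying AG EF (waiting ∧ ¬yellow): {s0, s1, s2, s3, s4, s5, s6, s7}.
Every state reachable from s0 satisfies EF (waiting ∧ ¬yellow).
s0 ∈ Sat(AG EF (waiting ∧ ¬yellow)).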